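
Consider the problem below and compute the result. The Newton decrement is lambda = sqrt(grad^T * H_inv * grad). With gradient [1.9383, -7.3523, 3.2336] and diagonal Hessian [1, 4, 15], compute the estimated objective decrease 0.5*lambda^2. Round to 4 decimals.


Step 1: H is diagonal, so H^(-1) * g = [1.9383, -1.8381, 0.2156].
Step 2: g^T H^(-1) g = sum_i g_i^2 / H_ii
  = (1.9383)^2/1 + (-7.3523)^2/4 + (3.2336)^2/15
  = 3.757 + 13.5141 + 0.6971 = 17.9682
Step 3: Objective decrease = 0.5 * g^T H^(-1) g = 8.9841


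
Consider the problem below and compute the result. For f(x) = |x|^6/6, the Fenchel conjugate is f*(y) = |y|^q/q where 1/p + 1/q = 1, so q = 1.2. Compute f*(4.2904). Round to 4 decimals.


The conjugate exponent q satisfies 1/p + 1/q = 1.
p = 6, so q = 6/(6 - 1) = 1.2
|y|^q = 4.2904^1.2 = 5.7411
f*(4.2904) = 5.7411 / 1.2 = 4.7843


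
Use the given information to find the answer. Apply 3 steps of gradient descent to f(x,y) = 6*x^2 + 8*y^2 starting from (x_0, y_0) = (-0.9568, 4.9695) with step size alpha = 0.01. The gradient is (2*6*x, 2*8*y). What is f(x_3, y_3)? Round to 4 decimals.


Gradient descent on f(x,y) = 6*x^2 + 8*y^2.
Starting point: (-0.9568, 4.9695), alpha = 0.01
Step 1: grad_x = 2*6*-0.9568 = -11.4816, grad_y = 2*8*4.9695 = 79.512
  x_1 = -0.9568 - 0.01*-11.4816 = -0.842
  y_1 = 4.9695 - 0.01*79.512 = 4.1744
Step 2: grad_x = 2*6*-0.842 = -10.1038, grad_y = 2*8*4.1744 = 66.7901
  x_2 = -0.842 - 0.01*-10.1038 = -0.7409
  y_2 = 4.1744 - 0.01*66.7901 = 3.5065
Step 3: grad_x = 2*6*-0.7409 = -8.8914, grad_y = 2*8*3.5065 = 56.1037
  x_3 = -0.7409 - 0.01*-8.8914 = -0.652
  y_3 = 3.5065 - 0.01*56.1037 = 2.9454
f(-0.652, 2.9454) = 6*(-0.652)^2 + 8*2.9454^2 = 71.9559


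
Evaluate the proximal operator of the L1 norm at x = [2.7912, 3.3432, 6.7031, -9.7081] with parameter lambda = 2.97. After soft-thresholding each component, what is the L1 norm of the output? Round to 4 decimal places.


Soft-thresholding with lambda = 2.97:
prox(2.7912) = sign(2.7912)*max(|2.7912| - 2.97, 0) = 0.0
prox(3.3432) = sign(3.3432)*max(|3.3432| - 2.97, 0) = 0.3732
prox(6.7031) = sign(6.7031)*max(|6.7031| - 2.97, 0) = 3.7331
prox(-9.7081) = sign(-9.7081)*max(|-9.7081| - 2.97, 0) = -6.7381
prox(x) = [0.0, 0.3732, 3.7331, -6.7381]
||prox(x)||_1 = 0.0 + 0.3732 + 3.7331 + 6.7381 = 10.8444


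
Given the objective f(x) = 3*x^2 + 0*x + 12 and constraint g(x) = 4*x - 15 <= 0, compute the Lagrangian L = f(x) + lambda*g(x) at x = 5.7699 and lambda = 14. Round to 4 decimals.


Step 1: Evaluate f(x).
f(5.7699) = 3*5.7699^2 + 0*5.7699 + 12 = 111.8752
Step 2: Evaluate g(x).
g(5.7699) = 4*5.7699 - 15 = 8.0796
Step 3: Compute Lagrangian.
L = 111.8752 + 14*8.0796 = 224.9896


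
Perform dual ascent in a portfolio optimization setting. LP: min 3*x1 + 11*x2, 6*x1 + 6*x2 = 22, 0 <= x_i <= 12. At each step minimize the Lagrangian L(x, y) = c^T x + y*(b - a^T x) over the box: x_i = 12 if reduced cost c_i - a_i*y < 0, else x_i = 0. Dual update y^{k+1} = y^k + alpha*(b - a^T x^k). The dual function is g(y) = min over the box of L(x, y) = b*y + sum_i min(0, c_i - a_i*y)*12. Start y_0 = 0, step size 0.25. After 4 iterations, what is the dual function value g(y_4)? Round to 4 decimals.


Dual ascent for LP: min 3*x1 + 11*x2, 6*x1 + 6*x2 = 22, 0 <= x_i <= 12
Step 1: y^k = 0.0, reduced costs: (3.0, 11.0)
  x^k = (0.0, 0.0), subgradient = b - a^T x = 22.0
  y^{k+1} = 0.0 + 0.25*22.0 = 5.5
Step 2: y^k = 5.5, reduced costs: (-30.0, -22.0)
  x^k = (12.0, 12.0), subgradient = b - a^T x = -122.0
  y^{k+1} = 5.5 + 0.25*-122.0 = -25.0
Step 3: y^k = -25.0, reduced costs: (153.0, 161.0)
  x^k = (0.0, 0.0), subgradient = b - a^T x = 22.0
  y^{k+1} = -25.0 + 0.25*22.0 = -19.5
Step 4: y^k = -19.5, reduced costs: (120.0, 128.0)
  x^k = (0.0, 0.0), subgradient = b - a^T x = 22.0
  y^{k+1} = -19.5 + 0.25*22.0 = -14.0
Dual objective at y_4 = -14.0: reduced costs (87.0, 95.0), box minimizer x = (0.0, 0.0)
g(y_4) = b*y + (c1 - a1*y)*x1 + (c2 - a2*y)*x2 = 22*(-14.0) + 87.0*0.0 + 95.0*0.0 = -308.0 + 0.0 + 0.0 = -308.0


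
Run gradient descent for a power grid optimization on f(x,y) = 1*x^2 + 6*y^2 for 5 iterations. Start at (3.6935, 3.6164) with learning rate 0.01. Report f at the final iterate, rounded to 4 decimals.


Gradient descent on f(x,y) = 1*x^2 + 6*y^2.
Starting point: (3.6935, 3.6164), alpha = 0.01
Step 1: grad_x = 2*1*3.6935 = 7.387, grad_y = 2*6*3.6164 = 43.3968
  x_1 = 3.6935 - 0.01*7.387 = 3.6196
  y_1 = 3.6164 - 0.01*43.3968 = 3.1824
Step 2: grad_x = 2*1*3.6196 = 7.2393, grad_y = 2*6*3.1824 = 38.1892
  x_2 = 3.6196 - 0.01*7.2393 = 3.5472
  y_2 = 3.1824 - 0.01*38.1892 = 2.8005
Step 3: grad_x = 2*1*3.5472 = 7.0945, grad_y = 2*6*2.8005 = 33.6065
  x_3 = 3.5472 - 0.01*7.0945 = 3.4763
  y_3 = 2.8005 - 0.01*33.6065 = 2.4645
Step 4: grad_x = 2*1*3.4763 = 6.9526, grad_y = 2*6*2.4645 = 29.5737
  x_4 = 3.4763 - 0.01*6.9526 = 3.4068
  y_4 = 2.4645 - 0.01*29.5737 = 2.1687
Step 5: grad_x = 2*1*3.4068 = 6.8135, grad_y = 2*6*2.1687 = 26.0249
  x_5 = 3.4068 - 0.01*6.8135 = 3.3386
  y_5 = 2.1687 - 0.01*26.0249 = 1.9085
f(3.3386, 1.9085) = 1*3.3386^2 + 6*1.9085^2 = 33.0005


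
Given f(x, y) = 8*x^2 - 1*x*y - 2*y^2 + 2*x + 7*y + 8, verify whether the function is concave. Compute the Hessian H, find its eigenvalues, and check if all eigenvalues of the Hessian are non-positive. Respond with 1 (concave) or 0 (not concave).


The Hessian of f(x,y) = 8*x^2 - 1*x*y - 2*y^2 + 2*x + 7*y + 8 is:
H = [[16, -1], [-1, -4]]
Trace = 16 - 4 = 12
Determinant = 16*-4 - (-1)^2 = -65
Discriminant = (12)^2 - 4*-65 = 404.0
Eigenvalues: lambda_1 = -4.0499, lambda_2 = 16.0499
The function is not concave.

0


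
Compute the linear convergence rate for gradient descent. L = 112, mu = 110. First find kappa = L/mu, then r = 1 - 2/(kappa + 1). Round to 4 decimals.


Step 1: Compute the condition number.
kappa = L/mu = 112/110 = 1.0182
Step 2: Compute the convergence rate.
r = 1 - 2/(kappa + 1) = 1 - 2*mu/(L + mu) = (L - mu)/(L + mu) = 2/222 = 0.009


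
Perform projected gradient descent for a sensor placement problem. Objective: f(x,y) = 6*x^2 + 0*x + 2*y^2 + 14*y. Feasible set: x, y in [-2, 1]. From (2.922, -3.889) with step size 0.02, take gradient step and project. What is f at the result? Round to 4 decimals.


Step 1: Compute gradient at (2.922, -3.889).
grad_x = 2*6*2.922 + 0 = 35.064
grad_y = 2*2*-3.889 + 14 = -1.556
Step 2: Gradient step.
x_raw = 2.922 - 0.02*35.064 = 2.2207
y_raw = -3.889 - 0.02*-1.556 = -3.8579
Step 3: Project onto [-2, 1].
x_proj = clip(2.2207) = 1.0
y_proj = clip(-3.8579) = -2.0
Step 4: Evaluate f.
f(1.0, -2.0) = -14.0


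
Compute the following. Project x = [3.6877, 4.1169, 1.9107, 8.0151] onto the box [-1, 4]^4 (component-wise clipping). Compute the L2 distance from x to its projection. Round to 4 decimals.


Project each component onto [-1, 4].
clip(3.6877) = 3.6877, clip(4.1169) = 4.0, clip(1.9107) = 1.9107, clip(8.0151) = 4.0
Projection = [3.6877, 4.0, 1.9107, 4.0]
Squared diffs: [0.0, 0.0137, 0.0, 16.121]
Distance = sqrt(16.1347) = 4.0168


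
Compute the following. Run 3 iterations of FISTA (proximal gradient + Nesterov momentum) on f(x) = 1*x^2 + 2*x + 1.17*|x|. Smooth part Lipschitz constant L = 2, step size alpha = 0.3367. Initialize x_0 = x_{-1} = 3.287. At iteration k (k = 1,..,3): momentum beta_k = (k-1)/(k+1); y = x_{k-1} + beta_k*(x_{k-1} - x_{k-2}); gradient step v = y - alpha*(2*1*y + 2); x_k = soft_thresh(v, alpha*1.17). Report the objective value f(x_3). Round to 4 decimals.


FISTA on f(x) = 1*x^2 + 2*x + 1.17*|x|
L = 2, alpha = 0.3367
Iteration 1: beta = 0.0, y = 3.287 + 0.0*(3.287 - 3.287) = 3.287
  grad(y) = 8.574, v = y - alpha*grad = 0.4001
  prox(v) = soft_thresh(0.4001, 0.3939) = 0.0062
Iteration 2: beta = 0.3333, y = 0.0062 + 0.3333*(0.0062 - 3.287) = -1.0874
  grad(y) = -0.1748, v = y - alpha*grad = -1.0285
  prox(v) = soft_thresh(-1.0285, 0.3939) = -0.6346
Iteration 3: beta = 0.5, y = -0.6346 + 0.5*(-0.6346 - 0.0062) = -0.955
  grad(y) = 0.09, v = y - alpha*grad = -0.9853
  prox(v) = soft_thresh(-0.9853, 0.3939) = -0.5914
f(x_3) = 1*(-0.5914)^2 + 2*(-0.5914) + 1.17*|-0.5914| = -0.1411


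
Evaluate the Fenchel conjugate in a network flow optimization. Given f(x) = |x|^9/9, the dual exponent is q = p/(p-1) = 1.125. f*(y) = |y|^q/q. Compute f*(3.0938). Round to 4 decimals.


The conjugate exponent q satisfies 1/p + 1/q = 1.
p = 9, so q = 9/(9 - 1) = 1.125
|y|^q = 3.0938^1.125 = 3.5629
f*(3.0938) = 3.5629 / 1.125 = 3.167


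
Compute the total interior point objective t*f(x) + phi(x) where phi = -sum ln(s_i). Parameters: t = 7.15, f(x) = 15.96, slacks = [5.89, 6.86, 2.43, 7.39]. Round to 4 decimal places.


Step 1: Compute log-barrier.
ln values: [1.7733, 1.9257, 0.8879, 2.0001]
phi = -(1.7733 + 1.9257 + 0.8879 + 2.0001) = -6.587
Step 2: Compute augmented objective.
t*f(x) = 7.15*15.96 = 114.114
Total = 114.114 - 6.587 = 107.527


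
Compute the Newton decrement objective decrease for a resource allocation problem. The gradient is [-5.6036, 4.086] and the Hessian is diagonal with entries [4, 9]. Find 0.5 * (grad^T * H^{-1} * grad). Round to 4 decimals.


Step 1: H is diagonal, so H^(-1) * g = [-1.4009, 0.454].
Step 2: g^T H^(-1) g = sum_i g_i^2 / H_ii
  = (-5.6036)^2/4 + (4.086)^2/9
  = 7.8501 + 1.855 = 9.7051
Step 3: Objective decrease = 0.5 * g^T H^(-1) g = 4.8526


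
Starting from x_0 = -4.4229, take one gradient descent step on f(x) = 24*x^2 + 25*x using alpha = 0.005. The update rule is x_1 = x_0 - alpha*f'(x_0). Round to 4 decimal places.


We compute the gradient at x_0 and apply the update.
f'(x) = 48*x + 25
f'(-4.4229) = 48*-4.4229 + 25 = -187.2992
x_1 = -4.4229 - 0.005*-187.2992 = -3.4864


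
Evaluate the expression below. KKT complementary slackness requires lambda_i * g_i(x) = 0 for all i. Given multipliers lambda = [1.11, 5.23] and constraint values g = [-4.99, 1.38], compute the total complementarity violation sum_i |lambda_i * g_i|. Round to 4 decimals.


KKT complementary slackness check:
lambda_1 * g_1 = 1.11 * -4.99 = -5.5389
lambda_2 * g_2 = 5.23 * 1.38 = 7.2174
Total violation = 5.5389 + 7.2174 = 12.7563


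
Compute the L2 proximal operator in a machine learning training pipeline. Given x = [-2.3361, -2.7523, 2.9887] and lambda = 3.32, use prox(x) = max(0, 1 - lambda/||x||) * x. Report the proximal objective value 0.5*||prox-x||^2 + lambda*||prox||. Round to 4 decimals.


Step 1: Compute ||x||.
||x|| = 4.6867
Step 2: Compute scaling factor.
scale = max(0, 1 - 3.32/4.6867) = 0.2916
Step 3: prox(x) = [-0.6812, -0.8026, 0.8715]
||prox(x)|| = 1.3667
Step 4: Proximal objective.
0.5*||prox-x||^2 = 5.5112
lambda*||prox|| = 4.5374
Total = 10.0485


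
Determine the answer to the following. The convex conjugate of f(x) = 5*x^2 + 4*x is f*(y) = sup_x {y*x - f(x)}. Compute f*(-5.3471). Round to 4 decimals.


f*(y) = sup_x {y*x - a*x^2 - b*x} = sup_x {(y-b)*x - a*x^2}
FOC: (y - b) - 2a*x = 0 => x* = (y - b)/(2a)
x* = (-5.3471 - 4)/(2*5) = -0.9347
f*(-5.3471) = (y-b)^2/(4a) = (-5.3471 - 4)^2/(4*5)
= 87.3683/20 = 4.3684


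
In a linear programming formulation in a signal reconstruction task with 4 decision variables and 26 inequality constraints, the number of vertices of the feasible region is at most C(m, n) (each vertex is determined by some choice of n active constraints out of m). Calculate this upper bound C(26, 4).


Each vertex corresponds to some choice of n active constraints out of m, so the number of vertices is at most C(m, n) = m! / (n!(m-n)!).
m = 26, n = 4
Numerator: 26 * 25 * 24 * 23
Denominator: 4! = 24
C(26, 4) = 14950


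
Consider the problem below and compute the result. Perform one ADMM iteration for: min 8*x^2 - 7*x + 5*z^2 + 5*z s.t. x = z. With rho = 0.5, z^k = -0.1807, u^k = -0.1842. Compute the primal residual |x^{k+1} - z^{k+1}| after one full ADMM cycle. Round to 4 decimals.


ADMM iteration with rho = 0.5, z^k = -0.1807, u^k = -0.1842
Step 1: x-update.
Minimize 8*x^2 - 7*x + (0.5/2)*(x + 0.1807 - 0.1842)^2
FOC: (2*8 + 0.5)*x = 7 + 0.5*(-0.1807 + 0.1842)
x^{k+1} = 0.4243
Step 2: z-update.
Minimize 5*z^2 + 5*z + (0.5/2)*(0.4243 - z - 0.1842)^2
FOC: (2*5 + 0.5)*z = -5 + 0.5*(0.4243 - 0.1842)
z^{k+1} = -0.4648
Step 3: u-update.
u^{k+1} = -0.1842 + 0.4243 + 0.4648 = 0.7049
Step 4: Primal residual = |0.4243 + 0.4648| = 0.8891


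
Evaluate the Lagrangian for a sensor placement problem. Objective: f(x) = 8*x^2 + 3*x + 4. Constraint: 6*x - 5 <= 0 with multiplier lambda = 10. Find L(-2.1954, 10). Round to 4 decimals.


Step 1: Evaluate f(x).
f(-2.1954) = 8*(-2.1954)^2 + 3*(-2.1954) + 4 = 35.972
Step 2: Evaluate g(x).
g(-2.1954) = 6*-2.1954 - 5 = -18.1724
Step 3: Compute Lagrangian.
L = 35.972 + 10*-18.1724 = -145.752


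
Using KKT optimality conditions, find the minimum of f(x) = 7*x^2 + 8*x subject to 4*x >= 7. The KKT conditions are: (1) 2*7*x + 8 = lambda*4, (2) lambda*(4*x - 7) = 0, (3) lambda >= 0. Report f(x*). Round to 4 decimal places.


Step 1: Try lambda = 0 (constraint inactive).
x_unc = -8/(2*7) = -0.5714
Check: 4*-0.5714 = -2.2856 < 7 -- violated!
Step 2: Constraint must be active: 4*x = 7
x* = 7/4 = 1.75
lambda = (2*7*1.75 + 8)/4 = 8.125
Step 3: Compute optimal value.
f(x*) = 7*1.75^2 + 8*1.75 = 35.4375


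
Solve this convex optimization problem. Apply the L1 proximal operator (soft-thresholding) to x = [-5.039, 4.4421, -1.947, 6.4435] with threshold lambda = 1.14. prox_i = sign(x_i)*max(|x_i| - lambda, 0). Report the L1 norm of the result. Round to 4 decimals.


Soft-thresholding with lambda = 1.14:
prox(-5.039) = sign(-5.039)*max(|-5.039| - 1.14, 0) = -3.899
prox(4.4421) = sign(4.4421)*max(|4.4421| - 1.14, 0) = 3.3021
prox(-1.947) = sign(-1.947)*max(|-1.947| - 1.14, 0) = -0.807
prox(6.4435) = sign(6.4435)*max(|6.4435| - 1.14, 0) = 5.3035
prox(x) = [-3.899, 3.3021, -0.807, 5.3035]
||prox(x)||_1 = 3.899 + 3.3021 + 0.807 + 5.3035 = 13.3116


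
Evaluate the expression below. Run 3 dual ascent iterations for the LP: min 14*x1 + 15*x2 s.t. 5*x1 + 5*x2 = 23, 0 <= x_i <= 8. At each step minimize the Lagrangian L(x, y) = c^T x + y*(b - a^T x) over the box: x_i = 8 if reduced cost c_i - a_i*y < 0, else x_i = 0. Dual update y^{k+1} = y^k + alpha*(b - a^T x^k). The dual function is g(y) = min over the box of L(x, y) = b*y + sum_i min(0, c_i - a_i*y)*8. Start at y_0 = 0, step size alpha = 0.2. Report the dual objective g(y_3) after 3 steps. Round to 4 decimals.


Dual ascent for LP: min 14*x1 + 15*x2, 5*x1 + 5*x2 = 23, 0 <= x_i <= 8
Step 1: y^k = 0.0, reduced costs: (14.0, 15.0)
  x^k = (0.0, 0.0), subgradient = b - a^T x = 23.0
  y^{k+1} = 0.0 + 0.2*23.0 = 4.6
Step 2: y^k = 4.6, reduced costs: (-9.0, -8.0)
  x^k = (8.0, 8.0), subgradient = b - a^T x = -57.0
  y^{k+1} = 4.6 + 0.2*-57.0 = -6.8
Step 3: y^k = -6.8, reduced costs: (48.0, 49.0)
  x^k = (0.0, 0.0), subgradient = b - a^T x = 23.0
  y^{k+1} = -6.8 + 0.2*23.0 = -2.2
Dual objective at y_3 = -2.2: reduced costs (25.0, 26.0), box minimizer x = (0.0, 0.0)
g(y_3) = b*y + (c1 - a1*y)*x1 + (c2 - a2*y)*x2 = 23*(-2.2) + 25.0*0.0 + 26.0*0.0 = -50.6 + 0.0 + 0.0 = -50.6


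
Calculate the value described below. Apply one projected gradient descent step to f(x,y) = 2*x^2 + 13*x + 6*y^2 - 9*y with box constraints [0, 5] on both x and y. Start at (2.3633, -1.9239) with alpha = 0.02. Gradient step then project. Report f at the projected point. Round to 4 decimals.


Step 1: Compute gradient at (2.3633, -1.9239).
grad_x = 2*2*2.3633 + 13 = 22.4532
grad_y = 2*6*-1.9239 - 9 = -32.0868
Step 2: Gradient step.
x_raw = 2.3633 - 0.02*22.4532 = 1.9142
y_raw = -1.9239 - 0.02*-32.0868 = -1.2822
Step 3: Project onto [0, 5].
x_proj = clip(1.9142) = 1.9142
y_proj = clip(-1.2822) = 0.0
Step 4: Evaluate f.
f(1.9142, 0.0) = 32.2137


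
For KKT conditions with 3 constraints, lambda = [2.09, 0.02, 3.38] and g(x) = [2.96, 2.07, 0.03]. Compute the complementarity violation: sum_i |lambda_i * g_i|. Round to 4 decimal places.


KKT complementary slackness check:
lambda_1 * g_1 = 2.09 * 2.96 = 6.1864
lambda_2 * g_2 = 0.02 * 2.07 = 0.0414
lambda_3 * g_3 = 3.38 * 0.03 = 0.1014
Total violation = 6.1864 + 0.0414 + 0.1014 = 6.3292


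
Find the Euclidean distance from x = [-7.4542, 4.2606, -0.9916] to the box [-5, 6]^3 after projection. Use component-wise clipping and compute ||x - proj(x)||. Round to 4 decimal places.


Project each component onto [-5, 6].
clip(-7.4542) = -5.0, clip(4.2606) = 4.2606, clip(-0.9916) = -0.9916
Projection = [-5.0, 4.2606, -0.9916]
Squared diffs: [6.0231, 0.0, 0.0]
Distance = sqrt(6.0231) = 2.4542


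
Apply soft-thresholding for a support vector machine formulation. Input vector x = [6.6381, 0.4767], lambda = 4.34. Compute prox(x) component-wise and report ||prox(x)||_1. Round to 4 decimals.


Soft-thresholding with lambda = 4.34:
prox(6.6381) = sign(6.6381)*max(|6.6381| - 4.34, 0) = 2.2981
prox(0.4767) = sign(0.4767)*max(|0.4767| - 4.34, 0) = 0.0
prox(x) = [2.2981, 0.0]
||prox(x)||_1 = 2.2981 + 0.0 = 2.2981


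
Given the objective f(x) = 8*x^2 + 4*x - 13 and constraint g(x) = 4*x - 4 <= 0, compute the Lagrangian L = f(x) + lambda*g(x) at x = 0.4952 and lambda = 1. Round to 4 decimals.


Step 1: Evaluate f(x).
f(0.4952) = 8*0.4952^2 + 4*0.4952 - 13 = -9.0574
Step 2: Evaluate g(x).
g(0.4952) = 4*0.4952 - 4 = -2.0192
Step 3: Compute Lagrangian.
L = -9.0574 + 1*-2.0192 = -11.0766


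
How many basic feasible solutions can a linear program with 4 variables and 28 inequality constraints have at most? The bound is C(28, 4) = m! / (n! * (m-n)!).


Each vertex corresponds to some choice of n active constraints out of m, so the number of vertices is at most C(m, n) = m! / (n!(m-n)!).
m = 28, n = 4
Numerator: 28 * 27 * 26 * 25
Denominator: 4! = 24
C(28, 4) = 20475


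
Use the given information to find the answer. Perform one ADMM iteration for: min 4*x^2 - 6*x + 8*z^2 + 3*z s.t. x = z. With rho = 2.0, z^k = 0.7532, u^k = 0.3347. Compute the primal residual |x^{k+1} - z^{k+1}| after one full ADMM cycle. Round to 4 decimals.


ADMM iteration with rho = 2.0, z^k = 0.7532, u^k = 0.3347
Step 1: x-update.
Minimize 4*x^2 - 6*x + (2.0/2)*(x - 0.7532 + 0.3347)^2
FOC: (2*4 + 2.0)*x = 6 + 2.0*(0.7532 - 0.3347)
x^{k+1} = 0.6837
Step 2: z-update.
Minimize 8*z^2 + 3*z + (2.0/2)*(0.6837 - z + 0.3347)^2
FOC: (2*8 + 2.0)*z = -3 + 2.0*(0.6837 + 0.3347)
z^{k+1} = -0.0535
Step 3: u-update.
u^{k+1} = 0.3347 + 0.6837 + 0.0535 = 1.0719
Step 4: Primal residual = |0.6837 + 0.0535| = 0.7372


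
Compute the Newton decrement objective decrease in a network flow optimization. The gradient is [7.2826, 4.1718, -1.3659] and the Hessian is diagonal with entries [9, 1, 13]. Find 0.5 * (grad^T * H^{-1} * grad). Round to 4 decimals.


Step 1: H is diagonal, so H^(-1) * g = [0.8092, 4.1718, -0.1051].
Step 2: g^T H^(-1) g = sum_i g_i^2 / H_ii
  = (7.2826)^2/9 + (4.1718)^2/1 + (-1.3659)^2/13
  = 5.8929 + 17.4039 + 0.1435 = 23.4403
Step 3: Objective decrease = 0.5 * g^T H^(-1) g = 11.7202


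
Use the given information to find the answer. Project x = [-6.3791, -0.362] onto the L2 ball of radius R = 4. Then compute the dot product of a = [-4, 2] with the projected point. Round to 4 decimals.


Step 1: Compute ||x|| (intermediates to 6 decimals).
||x|| = sqrt((-6.3791)^2 + (-0.362)^2) = 6.389363
Step 2: Project.
Since ||x|| > R, scale = R/||x|| = 4/6.389363 = 0.62604, proj(x) = scale * x
proj(x) = [-3.993572, -0.226626]
Step 3: Dot product.
a^T * proj(x) = -4*(-3.993572) + 2*(-0.226626) = 15.521


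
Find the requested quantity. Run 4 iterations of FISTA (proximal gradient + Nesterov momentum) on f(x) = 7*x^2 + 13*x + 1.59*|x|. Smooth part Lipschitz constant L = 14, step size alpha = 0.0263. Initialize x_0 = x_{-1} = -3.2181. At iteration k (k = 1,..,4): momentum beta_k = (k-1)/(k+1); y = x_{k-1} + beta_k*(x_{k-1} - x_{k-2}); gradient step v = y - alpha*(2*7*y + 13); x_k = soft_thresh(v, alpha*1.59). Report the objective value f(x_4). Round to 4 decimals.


FISTA on f(x) = 7*x^2 + 13*x + 1.59*|x|
L = 14, alpha = 0.0263
Iteration 1: beta = 0.0, y = -3.2181 + 0.0*(-3.2181 + 3.2181) = -3.2181
  grad(y) = -32.0534, v = y - alpha*grad = -2.3751
  prox(v) = soft_thresh(-2.3751, 0.0418) = -2.3333
Iteration 2: beta = 0.3333, y = -2.3333 + 0.3333*(-2.3333 + 3.2181) = -2.0383
  grad(y) = -15.5367, v = y - alpha*grad = -1.6297
  prox(v) = soft_thresh(-1.6297, 0.0418) = -1.5879
Iteration 3: beta = 0.5, y = -1.5879 + 0.5*(-1.5879 + 2.3333) = -1.2152
  grad(y) = -4.0131, v = y - alpha*grad = -1.1097
  prox(v) = soft_thresh(-1.1097, 0.0418) = -1.0679
Iteration 4: beta = 0.6, y = -1.0679 + 0.6*(-1.0679 + 1.5879) = -0.7558
  grad(y) = 2.4184, v = y - alpha*grad = -0.8194
  prox(v) = soft_thresh(-0.8194, 0.0418) = -0.7776
f(x_4) = 7*(-0.7776)^2 + 13*(-0.7776) + 1.59*|-0.7776| = -4.6398


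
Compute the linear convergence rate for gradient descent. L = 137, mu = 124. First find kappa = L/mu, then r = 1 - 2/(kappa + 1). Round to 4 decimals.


Step 1: Compute the condition number.
kappa = L/mu = 137/124 = 1.1048
Step 2: Compute the convergence rate.
r = 1 - 2/(kappa + 1) = 1 - 2*mu/(L + mu) = (L - mu)/(L + mu) = 13/261 = 0.0498


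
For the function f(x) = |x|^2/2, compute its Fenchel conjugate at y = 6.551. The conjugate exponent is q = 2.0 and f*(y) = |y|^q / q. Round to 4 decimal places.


The conjugate exponent q satisfies 1/p + 1/q = 1.
p = 2, so q = 2/(2 - 1) = 2.0
|y|^q = 6.551^2.0 = 42.9156
f*(6.551) = 42.9156 / 2.0 = 21.4578


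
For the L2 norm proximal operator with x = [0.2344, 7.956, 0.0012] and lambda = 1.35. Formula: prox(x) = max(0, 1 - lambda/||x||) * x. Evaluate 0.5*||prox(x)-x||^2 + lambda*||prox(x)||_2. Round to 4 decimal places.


Step 1: Compute ||x||.
||x|| = 7.9595
Step 2: Compute scaling factor.
scale = max(0, 1 - 1.35/7.9595) = 0.8304
Step 3: prox(x) = [0.1946, 6.6066, 0.001]
||prox(x)|| = 6.6095
Step 4: Proximal objective.
0.5*||prox-x||^2 = 0.9113
lambda*||prox|| = 8.9228
Total = 9.834


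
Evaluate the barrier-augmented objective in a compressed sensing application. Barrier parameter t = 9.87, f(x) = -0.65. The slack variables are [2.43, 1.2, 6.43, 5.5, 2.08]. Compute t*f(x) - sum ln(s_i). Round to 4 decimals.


Step 1: Compute log-barrier.
ln values: [0.8879, 0.1823, 1.861, 1.7047, 0.7324]
phi = -(0.8879 + 0.1823 + 1.861 + 1.7047 + 0.7324) = -5.3683
Step 2: Compute augmented objective.
t*f(x) = 9.87*-0.65 = -6.4155
Total = -6.4155 - 5.3683 = -11.7838


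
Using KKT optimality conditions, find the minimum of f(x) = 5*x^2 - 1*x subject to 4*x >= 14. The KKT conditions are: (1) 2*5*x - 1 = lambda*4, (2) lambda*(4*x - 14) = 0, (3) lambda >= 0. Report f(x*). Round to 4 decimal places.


Step 1: Try lambda = 0 (constraint inactive).
x_unc = 1/(2*5) = 0.1
Check: 4*0.1 = 0.4 < 14 -- violated!
Step 2: Constraint must be active: 4*x = 14
x* = 14/4 = 3.5
lambda = (2*5*3.5 - 1)/4 = 8.5
Step 3: Compute optimal value.
f(x*) = 5*3.5^2 - 1*3.5 = 57.75


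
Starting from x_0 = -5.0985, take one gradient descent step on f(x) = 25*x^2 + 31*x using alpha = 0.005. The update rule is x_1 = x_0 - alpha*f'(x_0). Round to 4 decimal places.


We compute the gradient at x_0 and apply the update.
f'(x) = 50*x + 31
f'(-5.0985) = 50*-5.0985 + 31 = -223.925
x_1 = -5.0985 - 0.005*-223.925 = -3.9789


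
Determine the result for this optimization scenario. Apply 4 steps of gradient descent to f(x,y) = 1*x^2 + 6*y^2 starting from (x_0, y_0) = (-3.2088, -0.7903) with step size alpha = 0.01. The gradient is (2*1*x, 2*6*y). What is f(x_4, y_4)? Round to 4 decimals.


Gradient descent on f(x,y) = 1*x^2 + 6*y^2.
Starting point: (-3.2088, -0.7903), alpha = 0.01
Step 1: grad_x = 2*1*-3.2088 = -6.4176, grad_y = 2*6*-0.7903 = -9.4836
  x_1 = -3.2088 - 0.01*-6.4176 = -3.1446
  y_1 = -0.7903 - 0.01*-9.4836 = -0.6955
Step 2: grad_x = 2*1*-3.1446 = -6.2892, grad_y = 2*6*-0.6955 = -8.3456
  x_2 = -3.1446 - 0.01*-6.2892 = -3.0817
  y_2 = -0.6955 - 0.01*-8.3456 = -0.612
Step 3: grad_x = 2*1*-3.0817 = -6.1635, grad_y = 2*6*-0.612 = -7.3441
  x_3 = -3.0817 - 0.01*-6.1635 = -3.0201
  y_3 = -0.612 - 0.01*-7.3441 = -0.5386
Step 4: grad_x = 2*1*-3.0201 = -6.0402, grad_y = 2*6*-0.5386 = -6.4628
  x_4 = -3.0201 - 0.01*-6.0402 = -2.9597
  y_4 = -0.5386 - 0.01*-6.4628 = -0.4739
f(-2.9597, -0.4739) = 1*(-2.9597)^2 + 6*(-0.4739)^2 = 10.1075


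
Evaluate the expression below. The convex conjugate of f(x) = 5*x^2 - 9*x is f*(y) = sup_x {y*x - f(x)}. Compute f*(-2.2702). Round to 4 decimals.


f*(y) = sup_x {y*x - a*x^2 - b*x} = sup_x {(y-b)*x - a*x^2}
FOC: (y - b) - 2a*x = 0 => x* = (y - b)/(2a)
x* = (-2.2702 + 9)/(2*5) = 0.673
f*(-2.2702) = (y-b)^2/(4a) = (-2.2702 + 9)^2/(4*5)
= 45.2902/20 = 2.2645


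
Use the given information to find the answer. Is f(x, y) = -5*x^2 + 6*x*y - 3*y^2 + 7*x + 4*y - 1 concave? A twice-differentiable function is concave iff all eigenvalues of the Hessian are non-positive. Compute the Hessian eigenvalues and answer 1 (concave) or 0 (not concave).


The Hessian of f(x,y) = -5*x^2 + 6*x*y - 3*y^2 + 7*x + 4*y - 1 is:
H = [[-10, 6], [6, -6]]
Trace = -10 - 6 = -16
Determinant = -10*-6 - (6)^2 = 24
Discriminant = (-16)^2 - 4*24 = 160.0
Eigenvalues: lambda_1 = -14.3246, lambda_2 = -1.6754
The function is concave.

1


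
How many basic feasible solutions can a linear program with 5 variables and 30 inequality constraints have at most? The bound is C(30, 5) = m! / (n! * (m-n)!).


Each vertex corresponds to some choice of n active constraints out of m, so the number of vertices is at most C(m, n) = m! / (n!(m-n)!).
m = 30, n = 5
Numerator: 30 * 29 * 28 * 27 * 26
Denominator: 5! = 120
C(30, 5) = 142506


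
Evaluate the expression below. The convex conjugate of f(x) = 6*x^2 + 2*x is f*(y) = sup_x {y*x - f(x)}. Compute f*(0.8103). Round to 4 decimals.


f*(y) = sup_x {y*x - a*x^2 - b*x} = sup_x {(y-b)*x - a*x^2}
FOC: (y - b) - 2a*x = 0 => x* = (y - b)/(2a)
x* = (0.8103 - 2)/(2*6) = -0.0991
f*(0.8103) = (y-b)^2/(4a) = (0.8103 - 2)^2/(4*6)
= 1.4154/24 = 0.059


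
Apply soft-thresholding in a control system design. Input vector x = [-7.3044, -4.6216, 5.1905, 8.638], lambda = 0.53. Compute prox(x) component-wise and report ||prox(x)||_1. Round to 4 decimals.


Soft-thresholding with lambda = 0.53:
prox(-7.3044) = sign(-7.3044)*max(|-7.3044| - 0.53, 0) = -6.7744
prox(-4.6216) = sign(-4.6216)*max(|-4.6216| - 0.53, 0) = -4.0916
prox(5.1905) = sign(5.1905)*max(|5.1905| - 0.53, 0) = 4.6605
prox(8.638) = sign(8.638)*max(|8.638| - 0.53, 0) = 8.108
prox(x) = [-6.7744, -4.0916, 4.6605, 8.108]
||prox(x)||_1 = 6.7744 + 4.0916 + 4.6605 + 8.108 = 23.6345


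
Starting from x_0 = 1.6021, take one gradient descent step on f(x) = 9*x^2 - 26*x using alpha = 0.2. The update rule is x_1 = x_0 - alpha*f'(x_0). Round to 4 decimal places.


We compute the gradient at x_0 and apply the update.
f'(x) = 18*x - 26
f'(1.6021) = 18*1.6021 - 26 = 2.8378
x_1 = 1.6021 - 0.2*2.8378 = 1.0345


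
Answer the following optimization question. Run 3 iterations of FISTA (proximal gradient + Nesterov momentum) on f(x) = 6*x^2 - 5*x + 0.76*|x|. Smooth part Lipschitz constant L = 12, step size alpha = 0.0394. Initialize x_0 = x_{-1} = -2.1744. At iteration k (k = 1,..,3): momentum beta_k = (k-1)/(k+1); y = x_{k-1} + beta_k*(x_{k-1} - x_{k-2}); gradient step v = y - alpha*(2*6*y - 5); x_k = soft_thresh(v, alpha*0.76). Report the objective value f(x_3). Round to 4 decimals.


FISTA on f(x) = 6*x^2 - 5*x + 0.76*|x|
L = 12, alpha = 0.0394
Iteration 1: beta = 0.0, y = -2.1744 + 0.0*(-2.1744 + 2.1744) = -2.1744
  grad(y) = -31.0928, v = y - alpha*grad = -0.9493
  prox(v) = soft_thresh(-0.9493, 0.0299) = -0.9194
Iteration 2: beta = 0.3333, y = -0.9194 + 0.3333*(-0.9194 + 2.1744) = -0.5011
  grad(y) = -11.0128, v = y - alpha*grad = -0.0672
  prox(v) = soft_thresh(-0.0672, 0.0299) = -0.0372
Iteration 3: beta = 0.5, y = -0.0372 + 0.5*(-0.0372 + 0.9194) = 0.4039
  grad(y) = -0.1535, v = y - alpha*grad = 0.4099
  prox(v) = soft_thresh(0.4099, 0.0299) = 0.38
f(x_3) = 6*0.38^2 - 5*0.38 + 0.76*|0.38| = -0.7448


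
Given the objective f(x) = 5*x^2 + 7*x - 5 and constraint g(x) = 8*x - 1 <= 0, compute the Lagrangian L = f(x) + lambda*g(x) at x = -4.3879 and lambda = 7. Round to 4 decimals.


Step 1: Evaluate f(x).
f(-4.3879) = 5*(-4.3879)^2 + 7*(-4.3879) - 5 = 60.553
Step 2: Evaluate g(x).
g(-4.3879) = 8*-4.3879 - 1 = -36.1032
Step 3: Compute Lagrangian.
L = 60.553 + 7*-36.1032 = -192.1694


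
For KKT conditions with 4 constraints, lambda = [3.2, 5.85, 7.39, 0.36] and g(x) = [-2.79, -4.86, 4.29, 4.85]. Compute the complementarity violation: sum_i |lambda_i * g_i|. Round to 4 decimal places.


KKT complementary slackness check:
lambda_1 * g_1 = 3.2 * -2.79 = -8.928
lambda_2 * g_2 = 5.85 * -4.86 = -28.431
lambda_3 * g_3 = 7.39 * 4.29 = 31.7031
lambda_4 * g_4 = 0.36 * 4.85 = 1.746
Total violation = 8.928 + 28.431 + 31.7031 + 1.746 = 70.8081


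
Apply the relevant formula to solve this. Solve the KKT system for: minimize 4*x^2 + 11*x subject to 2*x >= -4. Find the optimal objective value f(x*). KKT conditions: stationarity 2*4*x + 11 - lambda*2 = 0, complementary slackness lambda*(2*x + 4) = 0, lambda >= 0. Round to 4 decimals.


Step 1: Try lambda = 0 (constraint inactive).
Stationarity: 2*4*x + 11 = 0
x* = -11/(2*4) = -1.375
Check constraint: 2*-1.375 = -2.75 >= -4 -- satisfied.
Step 2: Compute optimal value.
f(x*) = 4*(-1.375)^2 + 11*(-1.375) = -7.5625


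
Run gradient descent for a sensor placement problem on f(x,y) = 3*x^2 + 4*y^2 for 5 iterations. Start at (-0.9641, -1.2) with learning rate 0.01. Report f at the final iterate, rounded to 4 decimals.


Gradient descent on f(x,y) = 3*x^2 + 4*y^2.
Starting point: (-0.9641, -1.2), alpha = 0.01
Step 1: grad_x = 2*3*-0.9641 = -5.7846, grad_y = 2*4*-1.2 = -9.6
  x_1 = -0.9641 - 0.01*-5.7846 = -0.9063
  y_1 = -1.2 - 0.01*-9.6 = -1.104
Step 2: grad_x = 2*3*-0.9063 = -5.4375, grad_y = 2*4*-1.104 = -8.832
  x_2 = -0.9063 - 0.01*-5.4375 = -0.8519
  y_2 = -1.104 - 0.01*-8.832 = -1.0157
Step 3: grad_x = 2*3*-0.8519 = -5.1113, grad_y = 2*4*-1.0157 = -8.1254
  x_3 = -0.8519 - 0.01*-5.1113 = -0.8008
  y_3 = -1.0157 - 0.01*-8.1254 = -0.9344
Step 4: grad_x = 2*3*-0.8008 = -4.8046, grad_y = 2*4*-0.9344 = -7.4754
  x_4 = -0.8008 - 0.01*-4.8046 = -0.7527
  y_4 = -0.9344 - 0.01*-7.4754 = -0.8597
Step 5: grad_x = 2*3*-0.7527 = -4.5163, grad_y = 2*4*-0.8597 = -6.8774
  x_5 = -0.7527 - 0.01*-4.5163 = -0.7076
  y_5 = -0.8597 - 0.01*-6.8774 = -0.7909
f(-0.7076, -0.7909) = 3*(-0.7076)^2 + 4*(-0.7909)^2 = 4.004


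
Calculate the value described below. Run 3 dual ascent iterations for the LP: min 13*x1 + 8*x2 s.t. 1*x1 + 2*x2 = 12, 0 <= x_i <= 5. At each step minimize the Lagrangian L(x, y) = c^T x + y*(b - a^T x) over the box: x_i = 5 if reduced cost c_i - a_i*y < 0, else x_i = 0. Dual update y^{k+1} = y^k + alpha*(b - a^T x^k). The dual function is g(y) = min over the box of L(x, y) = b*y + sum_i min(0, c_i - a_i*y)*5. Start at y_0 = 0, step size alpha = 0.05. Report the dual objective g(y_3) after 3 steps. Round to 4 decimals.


Dual ascent for LP: min 13*x1 + 8*x2, 1*x1 + 2*x2 = 12, 0 <= x_i <= 5
Step 1: y^k = 0.0, reduced costs: (13.0, 8.0)
  x^k = (0.0, 0.0), subgradient = b - a^T x = 12.0
  y^{k+1} = 0.0 + 0.05*12.0 = 0.6
Step 2: y^k = 0.6, reduced costs: (12.4, 6.8)
  x^k = (0.0, 0.0), subgradient = b - a^T x = 12.0
  y^{k+1} = 0.6 + 0.05*12.0 = 1.2
Step 3: y^k = 1.2, reduced costs: (11.8, 5.6)
  x^k = (0.0, 0.0), subgradient = b - a^T x = 12.0
  y^{k+1} = 1.2 + 0.05*12.0 = 1.8
Dual objective at y_3 = 1.8: reduced costs (11.2, 4.4), box minimizer x = (0.0, 0.0)
g(y_3) = b*y + (c1 - a1*y)*x1 + (c2 - a2*y)*x2 = 12*1.8 + 11.2*0.0 + 4.4*0.0 = 21.6 + 0.0 + 0.0 = 21.6


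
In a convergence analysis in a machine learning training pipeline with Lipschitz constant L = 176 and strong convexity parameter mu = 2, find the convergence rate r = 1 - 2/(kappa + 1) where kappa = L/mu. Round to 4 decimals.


Step 1: Compute the condition number.
kappa = L/mu = 176/2 = 88.0
Step 2: Compute the convergence rate.
r = 1 - 2/(kappa + 1) = 1 - 2*mu/(L + mu) = (L - mu)/(L + mu) = 174/178 = 0.9775


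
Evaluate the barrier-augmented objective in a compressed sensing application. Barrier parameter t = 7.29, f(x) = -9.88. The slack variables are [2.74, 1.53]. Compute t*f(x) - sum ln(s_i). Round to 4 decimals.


Step 1: Compute log-barrier.
ln values: [1.008, 0.4253]
phi = -(1.008 + 0.4253) = -1.4332
Step 2: Compute augmented objective.
t*f(x) = 7.29*-9.88 = -72.0252
Total = -72.0252 - 1.4332 = -73.4584


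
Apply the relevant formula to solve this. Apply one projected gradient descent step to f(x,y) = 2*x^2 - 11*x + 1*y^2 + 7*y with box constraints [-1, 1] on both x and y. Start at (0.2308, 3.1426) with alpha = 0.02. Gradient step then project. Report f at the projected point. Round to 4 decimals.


Step 1: Compute gradient at (0.2308, 3.1426).
grad_x = 2*2*0.2308 - 11 = -10.0768
grad_y = 2*1*3.1426 + 7 = 13.2852
Step 2: Gradient step.
x_raw = 0.2308 - 0.02*-10.0768 = 0.4323
y_raw = 3.1426 - 0.02*13.2852 = 2.8769
Step 3: Project onto [-1, 1].
x_proj = clip(0.4323) = 0.4323
y_proj = clip(2.8769) = 1.0
Step 4: Evaluate f.
f(0.4323, 1.0) = 3.6181


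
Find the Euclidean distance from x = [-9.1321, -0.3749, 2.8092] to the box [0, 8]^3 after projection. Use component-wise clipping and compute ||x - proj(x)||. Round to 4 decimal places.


Project each component onto [0, 8].
clip(-9.1321) = 0.0, clip(-0.3749) = 0.0, clip(2.8092) = 2.8092
Projection = [0.0, 0.0, 2.8092]
Squared diffs: [83.3953, 0.1406, 0.0]
Distance = sqrt(83.5359) = 9.1398


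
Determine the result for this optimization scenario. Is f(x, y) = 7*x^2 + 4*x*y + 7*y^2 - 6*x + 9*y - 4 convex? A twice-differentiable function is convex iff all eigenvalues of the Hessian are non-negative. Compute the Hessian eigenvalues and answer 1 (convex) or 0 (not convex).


The Hessian of f(x,y) = 7*x^2 + 4*x*y + 7*y^2 - 6*x + 9*y - 4 is:
H = [[14, 4], [4, 14]]
Trace = 14 + 14 = 28
Determinant = 14*14 - (4)^2 = 180
Discriminant = (28)^2 - 4*180 = 64.0
Eigenvalues: lambda_1 = 10.0, lambda_2 = 18.0
The function is convex.

1


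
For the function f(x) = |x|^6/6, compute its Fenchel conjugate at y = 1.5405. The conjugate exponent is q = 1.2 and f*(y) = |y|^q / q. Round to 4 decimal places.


The conjugate exponent q satisfies 1/p + 1/q = 1.
p = 6, so q = 6/(6 - 1) = 1.2
|y|^q = 1.5405^1.2 = 1.6796
f*(1.5405) = 1.6796 / 1.2 = 1.3996


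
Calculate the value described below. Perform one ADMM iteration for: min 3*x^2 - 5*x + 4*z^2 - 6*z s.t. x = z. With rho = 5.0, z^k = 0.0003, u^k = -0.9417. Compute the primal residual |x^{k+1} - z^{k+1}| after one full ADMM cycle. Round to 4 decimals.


ADMM iteration with rho = 5.0, z^k = 0.0003, u^k = -0.9417
Step 1: x-update.
Minimize 3*x^2 - 5*x + (5.0/2)*(x - 0.0003 - 0.9417)^2
FOC: (2*3 + 5.0)*x = 5 + 5.0*(0.0003 + 0.9417)
x^{k+1} = 0.8827
Step 2: z-update.
Minimize 4*z^2 - 6*z + (5.0/2)*(0.8827 - z - 0.9417)^2
FOC: (2*4 + 5.0)*z = 6 + 5.0*(0.8827 - 0.9417)
z^{k+1} = 0.4389
Step 3: u-update.
u^{k+1} = -0.9417 + 0.8827 - 0.4389 = -0.4978
Step 4: Primal residual = |0.8827 - 0.4389| = 0.4439


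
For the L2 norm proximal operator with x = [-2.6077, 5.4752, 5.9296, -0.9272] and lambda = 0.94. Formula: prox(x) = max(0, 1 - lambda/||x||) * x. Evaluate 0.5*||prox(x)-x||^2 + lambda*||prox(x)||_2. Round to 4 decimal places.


Step 1: Compute ||x||.
||x|| = 8.5322
Step 2: Compute scaling factor.
scale = max(0, 1 - 0.94/8.5322) = 0.8898
Step 3: prox(x) = [-2.3204, 4.872, 5.2763, -0.825]
||prox(x)|| = 7.5922
Step 4: Proximal objective.
0.5*||prox-x||^2 = 0.4418
lambda*||prox|| = 7.1367
Total = 7.5784


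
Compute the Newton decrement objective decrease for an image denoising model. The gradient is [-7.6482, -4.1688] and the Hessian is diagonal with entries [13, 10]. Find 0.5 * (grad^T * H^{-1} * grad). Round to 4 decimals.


Step 1: H is diagonal, so H^(-1) * g = [-0.5883, -0.4169].
Step 2: g^T H^(-1) g = sum_i g_i^2 / H_ii
  = (-7.6482)^2/13 + (-4.1688)^2/10
  = 4.4996 + 1.7379 = 6.2375
Step 3: Objective decrease = 0.5 * g^T H^(-1) g = 3.1188


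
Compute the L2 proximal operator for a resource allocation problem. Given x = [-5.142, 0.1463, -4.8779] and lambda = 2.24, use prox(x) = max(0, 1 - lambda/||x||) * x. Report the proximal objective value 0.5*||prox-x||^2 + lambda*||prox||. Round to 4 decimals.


Step 1: Compute ||x||.
||x|| = 7.0891
Step 2: Compute scaling factor.
scale = max(0, 1 - 2.24/7.0891) = 0.684
Step 3: prox(x) = [-3.5172, 0.1001, -3.3366]
||prox(x)|| = 4.8491
Step 4: Proximal objective.
0.5*||prox-x||^2 = 2.5088
lambda*||prox|| = 10.862
Total = 13.3708


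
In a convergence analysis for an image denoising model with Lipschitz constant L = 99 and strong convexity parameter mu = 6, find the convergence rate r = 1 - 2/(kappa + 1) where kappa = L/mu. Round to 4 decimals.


Step 1: Compute the condition number.
kappa = L/mu = 99/6 = 16.5
Step 2: Compute the convergence rate.
r = 1 - 2/(kappa + 1) = 1 - 2*mu/(L + mu) = (L - mu)/(L + mu) = 93/105 = 0.8857


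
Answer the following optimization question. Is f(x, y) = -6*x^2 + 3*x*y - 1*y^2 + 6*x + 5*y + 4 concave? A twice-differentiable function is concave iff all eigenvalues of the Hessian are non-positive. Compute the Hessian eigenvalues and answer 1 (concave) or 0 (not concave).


The Hessian of f(x,y) = -6*x^2 + 3*x*y - 1*y^2 + 6*x + 5*y + 4 is:
H = [[-12, 3], [3, -2]]
Trace = -12 - 2 = -14
Determinant = -12*-2 - (3)^2 = 15
Discriminant = (-14)^2 - 4*15 = 136.0
Eigenvalues: lambda_1 = -12.831, lambda_2 = -1.169
The function is concave.

1


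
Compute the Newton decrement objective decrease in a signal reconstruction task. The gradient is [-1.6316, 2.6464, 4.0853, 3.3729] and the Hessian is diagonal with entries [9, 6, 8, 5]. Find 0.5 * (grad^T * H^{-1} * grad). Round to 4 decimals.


Step 1: H is diagonal, so H^(-1) * g = [-0.1813, 0.4411, 0.5107, 0.6746].
Step 2: g^T H^(-1) g = sum_i g_i^2 / H_ii
  = (-1.6316)^2/9 + (2.6464)^2/6 + (4.0853)^2/8 + (3.3729)^2/5
  = 0.2958 + 1.1672 + 2.0862 + 2.2753 = 5.8245
Step 3: Objective decrease = 0.5 * g^T H^(-1) g = 2.9123


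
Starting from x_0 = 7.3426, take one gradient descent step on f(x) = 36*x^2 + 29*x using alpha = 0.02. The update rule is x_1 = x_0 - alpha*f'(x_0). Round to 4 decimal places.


We compute the gradient at x_0 and apply the update.
f'(x) = 72*x + 29
f'(7.3426) = 72*7.3426 + 29 = 557.6672
x_1 = 7.3426 - 0.02*557.6672 = -3.8107


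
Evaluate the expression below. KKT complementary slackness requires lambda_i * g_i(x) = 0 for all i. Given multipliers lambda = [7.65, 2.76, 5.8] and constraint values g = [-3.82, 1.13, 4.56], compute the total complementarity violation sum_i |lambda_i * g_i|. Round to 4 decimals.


KKT complementary slackness check:
lambda_1 * g_1 = 7.65 * -3.82 = -29.223
lambda_2 * g_2 = 2.76 * 1.13 = 3.1188
lambda_3 * g_3 = 5.8 * 4.56 = 26.448
Total violation = 29.223 + 3.1188 + 26.448 = 58.7898


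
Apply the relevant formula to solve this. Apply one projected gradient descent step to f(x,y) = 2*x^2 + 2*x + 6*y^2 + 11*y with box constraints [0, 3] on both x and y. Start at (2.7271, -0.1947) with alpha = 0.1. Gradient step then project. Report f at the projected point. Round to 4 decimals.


Step 1: Compute gradient at (2.7271, -0.1947).
grad_x = 2*2*2.7271 + 2 = 12.9084
grad_y = 2*6*-0.1947 + 11 = 8.6636
Step 2: Gradient step.
x_raw = 2.7271 - 0.1*12.9084 = 1.4363
y_raw = -0.1947 - 0.1*8.6636 = -1.0611
Step 3: Project onto [0, 3].
x_proj = clip(1.4363) = 1.4363
y_proj = clip(-1.0611) = 0.0
Step 4: Evaluate f.
f(1.4363, 0.0) = 6.9982


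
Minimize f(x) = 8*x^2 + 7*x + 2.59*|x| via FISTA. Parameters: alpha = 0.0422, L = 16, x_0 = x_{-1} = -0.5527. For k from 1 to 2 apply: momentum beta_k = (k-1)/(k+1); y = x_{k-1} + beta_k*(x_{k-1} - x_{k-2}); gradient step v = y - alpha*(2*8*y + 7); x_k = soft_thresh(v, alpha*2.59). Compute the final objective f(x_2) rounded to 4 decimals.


FISTA on f(x) = 8*x^2 + 7*x + 2.59*|x|
L = 16, alpha = 0.0422
Iteration 1: beta = 0.0, y = -0.5527 + 0.0*(-0.5527 + 0.5527) = -0.5527
  grad(y) = -1.8432, v = y - alpha*grad = -0.4749
  prox(v) = soft_thresh(-0.4749, 0.1093) = -0.3656
Iteration 2: beta = 0.3333, y = -0.3656 + 0.3333*(-0.3656 + 0.5527) = -0.3033
  grad(y) = 2.1479, v = y - alpha*grad = -0.3939
  prox(v) = soft_thresh(-0.3939, 0.1093) = -0.2846
f(x_2) = 8*(-0.2846)^2 + 7*(-0.2846) + 2.59*|-0.2846| = -0.6071
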